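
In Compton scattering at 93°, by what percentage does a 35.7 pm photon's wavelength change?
7.1521%

Calculate the Compton shift:
Δλ = λ_C(1 - cos(93°))
Δλ = 2.4263 × (1 - cos(93°))
Δλ = 2.4263 × 1.0523
Δλ = 2.5533 pm

Percentage change:
(Δλ/λ₀) × 100 = (2.5533/35.7) × 100
= 7.1521%

(Intermediate values are shown rounded; full precision is carried through to the final answer.)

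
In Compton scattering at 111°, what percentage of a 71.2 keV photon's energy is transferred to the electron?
0.1591 (or 15.91%)

Calculate initial and final photon energies:

Initial: E₀ = 71.2 keV → λ₀ = 17.4135 pm
Compton shift: Δλ = 3.2958 pm
Final wavelength: λ' = 20.7093 pm
Final energy: E' = 59.8688 keV

Fractional energy loss:
(E₀ - E')/E₀ = (71.2000 - 59.8688)/71.2000
= 11.3312/71.2000
= 0.1591
= 15.91%

(Intermediate values are shown rounded; full precision is carried through to the final answer.)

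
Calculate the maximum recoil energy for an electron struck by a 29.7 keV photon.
3.0929 keV

Maximum energy transfer occurs at θ = 180° (backscattering).

Initial photon: E₀ = 29.7 keV → λ₀ = 41.7455 pm

Maximum Compton shift (at 180°):
Δλ_max = 2λ_C = 2 × 2.4263 = 4.8526 pm

Final wavelength:
λ' = 41.7455 + 4.8526 = 46.5981 pm

Minimum photon energy (maximum energy to electron):
E'_min = hc/λ' = 26.6071 keV

Maximum electron kinetic energy:
K_max = E₀ - E'_min = 29.7000 - 26.6071 = 3.0929 keV

(Intermediate values are shown rounded; full precision is carried through to the final answer.)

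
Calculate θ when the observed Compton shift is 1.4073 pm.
65.17°

From the Compton formula Δλ = λ_C(1 - cos θ), we can solve for θ:

cos θ = 1 - Δλ/λ_C

Given:
- Δλ = 1.4073 pm
- λ_C = h/(m_e·c) ≈ 2.42631024 pm

cos θ = 1 - 1.4073/2.42631024
cos θ = 1 - 0.580017
cos θ = 0.419983

θ = arccos(0.419983)
θ = 65.17°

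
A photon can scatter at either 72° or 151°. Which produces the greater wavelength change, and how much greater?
151° produces the larger shift by a factor of 2.713

Calculate both shifts using Δλ = λ_C(1 - cos θ):

For θ₁ = 72°:
Δλ₁ = 2.4263 × (1 - cos(72°))
Δλ₁ = 2.4263 × 0.6910
Δλ₁ = 1.6765 pm

For θ₂ = 151°:
Δλ₂ = 2.4263 × (1 - cos(151°))
Δλ₂ = 2.4263 × 1.8746
Δλ₂ = 4.5484 pm

The 151° angle produces the larger shift.
Ratio: 4.5484/1.6765 = 2.713

(Intermediate values are shown rounded; full precision is carried through to the final answer.)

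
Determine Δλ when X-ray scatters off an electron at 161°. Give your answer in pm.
4.7204 pm

Using the Compton scattering formula:
Δλ = λ_C(1 - cos θ)

where λ_C = h/(m_e·c) ≈ 2.4263 pm is the Compton wavelength of an electron.

For θ = 161°:
cos(161°) = -0.9455
1 - cos(161°) = 1.9455

Δλ = 2.4263 × 1.9455
Δλ = 4.7204 pm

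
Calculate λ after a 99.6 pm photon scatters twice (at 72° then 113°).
104.6509 pm

Apply Compton shift twice:

First scattering at θ₁ = 72°:
Δλ₁ = λ_C(1 - cos(72°))
Δλ₁ = 2.4263 × 0.6910
Δλ₁ = 1.6765 pm

After first scattering:
λ₁ = 99.6 + 1.6765 = 101.2765 pm

Second scattering at θ₂ = 113°:
Δλ₂ = λ_C(1 - cos(113°))
Δλ₂ = 2.4263 × 1.3907
Δλ₂ = 3.3743 pm

Final wavelength:
λ₂ = 101.2765 + 3.3743 = 104.6509 pm

Total shift: Δλ_total = 1.6765 + 3.3743 = 5.0509 pm

(Intermediate values are shown rounded; full precision is carried through to the final answer.)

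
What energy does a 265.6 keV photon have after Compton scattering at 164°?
131.5244 keV

First convert energy to wavelength:
λ = hc/E, with hc ≈ 1239.842 keV·pm (i.e. 1239.842 eV·nm)

For E = 265.6 keV = 265600 eV:
λ = 1239.842 keV·pm / 265.6 keV
λ = 4.6681 pm

Calculate the Compton shift:
Δλ = λ_C(1 - cos(164°)) = 2.4263 × 1.9613
Δλ = 4.7586 pm

Final wavelength:
λ' = 4.6681 + 4.7586 = 9.4267 pm

Final energy:
E' = hc/λ' = 1239.842 / 9.4267 = 131.5244 keV

(Intermediate values are shown rounded; full precision is carried through to the final answer.)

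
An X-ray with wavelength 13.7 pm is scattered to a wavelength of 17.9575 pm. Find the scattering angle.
139.00°

First find the wavelength shift:
Δλ = λ' - λ = 17.9575 - 13.7 = 4.2575 pm

Using Δλ = λ_C(1 - cos θ), with λ_C = h/(m_e·c) ≈ 2.42631024 pm:
cos θ = 1 - Δλ/λ_C
cos θ = 1 - 4.2575/2.42631024
cos θ = -0.754722

θ = arccos(-0.754722)
θ = 139.00°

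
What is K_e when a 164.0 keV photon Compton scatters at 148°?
61.0569 keV

By energy conservation: K_e = E_initial - E_final

First find the scattered photon energy:
Initial wavelength: λ = hc/E = 7.5600 pm
Compton shift: Δλ = λ_C(1 - cos(148°)) = 4.4839 pm
Final wavelength: λ' = 7.5600 + 4.4839 = 12.0440 pm
Final photon energy: E' = hc/λ' = 102.9431 keV

Electron kinetic energy:
K_e = E - E' = 164.0000 - 102.9431 = 61.0569 keV

(Intermediate values are shown rounded; full precision is carried through to the final answer.)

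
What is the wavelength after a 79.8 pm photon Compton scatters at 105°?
82.8543 pm

Using the Compton scattering formula:
λ' = λ + Δλ = λ + λ_C(1 - cos θ)

Given:
- Initial wavelength λ = 79.8 pm
- Scattering angle θ = 105°
- Compton wavelength λ_C ≈ 2.4263 pm

Calculate the shift:
Δλ = 2.4263 × (1 - cos(105°))
Δλ = 2.4263 × 1.2588
Δλ = 3.0543 pm

Final wavelength:
λ' = 79.8 + 3.0543 = 82.8543 pm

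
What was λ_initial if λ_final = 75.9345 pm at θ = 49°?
75.1000 pm

From λ' = λ + Δλ, we have λ = λ' - Δλ

First calculate the Compton shift:
Δλ = λ_C(1 - cos θ)
Δλ = 2.4263 × (1 - cos(49°))
Δλ = 2.4263 × 0.3439
Δλ = 0.8345 pm

Initial wavelength:
λ = λ' - Δλ
λ = 75.9345 - 0.8345
λ = 75.1000 pm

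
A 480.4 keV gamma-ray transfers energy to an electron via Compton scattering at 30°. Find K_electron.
53.7389 keV

By energy conservation: K_e = E_initial - E_final

First find the scattered photon energy:
Initial wavelength: λ = hc/E = 2.5809 pm
Compton shift: Δλ = λ_C(1 - cos(30°)) = 0.3251 pm
Final wavelength: λ' = 2.5809 + 0.3251 = 2.9059 pm
Final photon energy: E' = hc/λ' = 426.6611 keV

Electron kinetic energy:
K_e = E - E' = 480.4000 - 426.6611 = 53.7389 keV

(Intermediate values are shown rounded; full precision is carried through to the final answer.)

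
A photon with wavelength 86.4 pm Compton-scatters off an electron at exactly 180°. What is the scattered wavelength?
91.2526 pm

Using the Compton formula: λ' = λ + λ_C(1 − cos θ)

For θ = 180°, cos θ = -1 (exact) = -1.0000, so:
1 − cos 180° = 1 − (-1) = 2.0000

Δλ = λ_C × 2.0000 = 2.4263 × 2.0000 = 4.8526 pm

λ' = 86.4 + 4.8526 = 91.2526 pm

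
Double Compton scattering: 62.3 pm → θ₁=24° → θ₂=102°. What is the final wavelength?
65.4405 pm

Apply Compton shift twice:

First scattering at θ₁ = 24°:
Δλ₁ = λ_C(1 - cos(24°))
Δλ₁ = 2.4263 × 0.0865
Δλ₁ = 0.2098 pm

After first scattering:
λ₁ = 62.3 + 0.2098 = 62.5098 pm

Second scattering at θ₂ = 102°:
Δλ₂ = λ_C(1 - cos(102°))
Δλ₂ = 2.4263 × 1.2079
Δλ₂ = 2.9308 pm

Final wavelength:
λ₂ = 62.5098 + 2.9308 = 65.4405 pm

Total shift: Δλ_total = 0.2098 + 2.9308 = 3.1405 pm

(Intermediate values are shown rounded; full precision is carried through to the final answer.)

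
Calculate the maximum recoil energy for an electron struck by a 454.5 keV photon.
290.9442 keV

Maximum energy transfer occurs at θ = 180° (backscattering).

Initial photon: E₀ = 454.5 keV → λ₀ = 2.7279 pm

Maximum Compton shift (at 180°):
Δλ_max = 2λ_C = 2 × 2.4263 = 4.8526 pm

Final wavelength:
λ' = 2.7279 + 4.8526 = 7.5805 pm

Minimum photon energy (maximum energy to electron):
E'_min = hc/λ' = 163.5558 keV

Maximum electron kinetic energy:
K_max = E₀ - E'_min = 454.5000 - 163.5558 = 290.9442 keV

(Intermediate values are shown rounded; full precision is carried through to the final answer.)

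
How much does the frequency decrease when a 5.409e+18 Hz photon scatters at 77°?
1.775e+17 Hz (decrease)

Convert frequency to wavelength (c = 299792458 m/s):
λ₀ = c/f₀ = 299792458/5.409e+18 = 5.5424747e-11 m = 55.4247 pm

Calculate Compton shift:
Δλ = λ_C(1 - cos(77°)) = 1.8805 pm

Final wavelength:
λ' = λ₀ + Δλ = 55.4247 + 1.8805 = 57.3053 pm

Final frequency:
f' = c/λ' = 299792458/5.7305256e-11 = 5.2315002e+18 Hz

Frequency shift (decrease):
Δf = f₀ - f' = 5.409e+18 - 5.2315002e+18 = 1.775e+17 Hz

(Intermediate values are shown rounded; full precision is carried through to the final answer.)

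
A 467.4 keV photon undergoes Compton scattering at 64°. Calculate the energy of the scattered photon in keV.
308.7777 keV

First convert energy to wavelength:
λ = hc/E, with hc ≈ 1239.842 keV·pm (i.e. 1239.842 eV·nm)

For E = 467.4 keV = 467400 eV:
λ = 1239.842 keV·pm / 467.4 keV
λ = 2.6526 pm

Calculate the Compton shift:
Δλ = λ_C(1 - cos(64°)) = 2.4263 × 0.5616
Δλ = 1.3627 pm

Final wavelength:
λ' = 2.6526 + 1.3627 = 4.0153 pm

Final energy:
E' = hc/λ' = 1239.842 / 4.0153 = 308.7777 keV

(Intermediate values are shown rounded; full precision is carried through to the final answer.)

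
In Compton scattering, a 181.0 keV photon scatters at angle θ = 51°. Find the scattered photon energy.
159.9932 keV

First convert energy to wavelength:
λ = hc/E, with hc ≈ 1239.842 keV·pm (i.e. 1239.842 eV·nm)

For E = 181.0 keV = 181000 eV:
λ = 1239.842 keV·pm / 181.0 keV
λ = 6.8500 pm

Calculate the Compton shift:
Δλ = λ_C(1 - cos(51°)) = 2.4263 × 0.3707
Δλ = 0.8994 pm

Final wavelength:
λ' = 6.8500 + 0.8994 = 7.7493 pm

Final energy:
E' = hc/λ' = 1239.842 / 7.7493 = 159.9932 keV

(Intermediate values are shown rounded; full precision is carried through to the final answer.)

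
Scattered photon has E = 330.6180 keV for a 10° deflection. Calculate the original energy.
333.9000 keV

Convert final energy to wavelength (hc ≈ 1239.842 keV·pm):
λ' = hc/E' = 1239.842 / 330.6180 = 3.7501 pm

Calculate the Compton shift:
Δλ = λ_C(1 - cos(10°))
Δλ = 2.4263 × (1 - cos(10°))
Δλ = 0.0369 pm

Initial wavelength:
λ = λ' - Δλ = 3.7501 - 0.0369 = 3.7132 pm

Initial energy:
E = hc/λ = 1239.842 / 3.7132 = 333.9000 keV

(Intermediate values are shown rounded; full precision is carried through to the final answer.)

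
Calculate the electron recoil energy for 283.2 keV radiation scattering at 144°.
141.7819 keV

By energy conservation: K_e = E_initial - E_final

First find the scattered photon energy:
Initial wavelength: λ = hc/E = 4.3780 pm
Compton shift: Δλ = λ_C(1 - cos(144°)) = 4.3892 pm
Final wavelength: λ' = 4.3780 + 4.3892 = 8.7672 pm
Final photon energy: E' = hc/λ' = 141.4181 keV

Electron kinetic energy:
K_e = E - E' = 283.2000 - 141.4181 = 141.7819 keV

(Intermediate values are shown rounded; full precision is carried through to the final answer.)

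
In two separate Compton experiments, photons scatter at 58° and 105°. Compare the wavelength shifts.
105° produces the larger shift by a factor of 2.678

Calculate both shifts using Δλ = λ_C(1 - cos θ):

For θ₁ = 58°:
Δλ₁ = 2.4263 × (1 - cos(58°))
Δλ₁ = 2.4263 × 0.4701
Δλ₁ = 1.1406 pm

For θ₂ = 105°:
Δλ₂ = 2.4263 × (1 - cos(105°))
Δλ₂ = 2.4263 × 1.2588
Δλ₂ = 3.0543 pm

The 105° angle produces the larger shift.
Ratio: 3.0543/1.1406 = 2.678

(Intermediate values are shown rounded; full precision is carried through to the final answer.)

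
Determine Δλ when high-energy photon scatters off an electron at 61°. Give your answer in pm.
1.2500 pm

Using the Compton scattering formula:
Δλ = λ_C(1 - cos θ)

where λ_C = h/(m_e·c) ≈ 2.4263 pm is the Compton wavelength of an electron.

For θ = 61°:
cos(61°) = 0.4848
1 - cos(61°) = 0.5152

Δλ = 2.4263 × 0.5152
Δλ = 1.2500 pm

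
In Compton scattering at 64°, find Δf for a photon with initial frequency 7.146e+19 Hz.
1.752e+19 Hz (decrease)

Convert frequency to wavelength (c = 299792458 m/s):
λ₀ = c/f₀ = 299792458/7.146e+19 = 4.1952485e-12 m = 4.1952 pm

Calculate Compton shift:
Δλ = λ_C(1 - cos(64°)) = 1.3627 pm

Final wavelength:
λ' = λ₀ + Δλ = 4.1952 + 1.3627 = 5.5579 pm

Final frequency:
f' = c/λ' = 299792458/5.5579343e-12 = 5.3939547e+19 Hz

Frequency shift (decrease):
Δf = f₀ - f' = 7.146e+19 - 5.3939547e+19 = 1.752e+19 Hz

(Intermediate values are shown rounded; full precision is carried through to the final answer.)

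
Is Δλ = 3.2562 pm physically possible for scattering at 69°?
No, inconsistent

Calculate the expected shift for θ = 69°:

Δλ_expected = λ_C(1 - cos(69°))
Δλ_expected = 2.4263 × (1 - cos(69°))
Δλ_expected = 2.4263 × 0.6416
Δλ_expected = 1.5568 pm

Given shift: 3.2562 pm
Expected shift: 1.5568 pm
Difference: 1.6994 pm

The values do not match. The given shift corresponds to θ ≈ 110.0°, not 69°.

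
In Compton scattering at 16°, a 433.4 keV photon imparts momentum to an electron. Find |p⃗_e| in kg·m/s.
6.3864e-23 kg·m/s

The electron is initially at rest, so by conservation of momentum:
p⃗_e = p⃗₀ − p⃗'  (incident photon momentum minus scattered photon momentum)

Photon momentum magnitudes (p = h/λ = E/c):
λ₀ = hc/E₀ = 2.8607 pm → p₀ = h/λ₀ = 2.3162e-22 kg·m/s
Δλ = λ_C(1 − cos 16°) = 0.0940 pm
λ' = 2.9547 pm → p' = h/λ' = 2.2425e-22 kg·m/s

The scattered photon makes angle θ = 16° with the incident direction, so by the law of cosines:
|p⃗_e|² = p₀² + p'² − 2p₀p'cos θ
|p⃗_e|² = (2.3162e-22)² + (2.2425e-22)² − 2·2.3162e-22·2.2425e-22·cos(16°)
|p⃗_e| = 6.3864e-23 kg·m/s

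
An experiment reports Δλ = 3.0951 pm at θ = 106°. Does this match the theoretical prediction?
Yes, consistent

Calculate the expected shift for θ = 106°:

Δλ_expected = λ_C(1 - cos(106°))
Δλ_expected = 2.4263 × (1 - cos(106°))
Δλ_expected = 2.4263 × 1.2756
Δλ_expected = 3.0951 pm

Given shift: 3.0951 pm
Expected shift: 3.0951 pm
Difference: 0.0000 pm

The values match. This is consistent with Compton scattering at the stated angle.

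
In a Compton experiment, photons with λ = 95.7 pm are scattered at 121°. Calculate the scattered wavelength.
99.3760 pm

Using the Compton scattering formula:
λ' = λ + Δλ = λ + λ_C(1 - cos θ)

Given:
- Initial wavelength λ = 95.7 pm
- Scattering angle θ = 121°
- Compton wavelength λ_C ≈ 2.4263 pm

Calculate the shift:
Δλ = 2.4263 × (1 - cos(121°))
Δλ = 2.4263 × 1.5150
Δλ = 3.6760 pm

Final wavelength:
λ' = 95.7 + 3.6760 = 99.3760 pm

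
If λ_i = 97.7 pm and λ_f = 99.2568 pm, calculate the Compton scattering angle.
69.00°

First find the wavelength shift:
Δλ = λ' - λ = 99.2568 - 97.7 = 1.5568 pm

Using Δλ = λ_C(1 - cos θ), with λ_C = h/(m_e·c) ≈ 2.42631024 pm:
cos θ = 1 - Δλ/λ_C
cos θ = 1 - 1.5568/2.42631024
cos θ = 0.358367

θ = arccos(0.358367)
θ = 69.00°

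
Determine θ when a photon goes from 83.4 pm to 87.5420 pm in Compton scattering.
135.00°

First find the wavelength shift:
Δλ = λ' - λ = 87.5420 - 83.4 = 4.1420 pm

Using Δλ = λ_C(1 - cos θ), with λ_C = h/(m_e·c) ≈ 2.42631024 pm:
cos θ = 1 - Δλ/λ_C
cos θ = 1 - 4.1420/2.42631024
cos θ = -0.707119

θ = arccos(-0.707119)
θ = 135.00°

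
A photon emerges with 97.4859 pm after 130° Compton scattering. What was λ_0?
93.5000 pm

From λ' = λ + Δλ, we have λ = λ' - Δλ

First calculate the Compton shift:
Δλ = λ_C(1 - cos θ)
Δλ = 2.4263 × (1 - cos(130°))
Δλ = 2.4263 × 1.6428
Δλ = 3.9859 pm

Initial wavelength:
λ = λ' - Δλ
λ = 97.4859 - 3.9859
λ = 93.5000 pm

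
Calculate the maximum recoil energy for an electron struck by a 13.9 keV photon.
0.7172 keV

Maximum energy transfer occurs at θ = 180° (backscattering).

Initial photon: E₀ = 13.9 keV → λ₀ = 89.1973 pm

Maximum Compton shift (at 180°):
Δλ_max = 2λ_C = 2 × 2.4263 = 4.8526 pm

Final wavelength:
λ' = 89.1973 + 4.8526 = 94.0499 pm

Minimum photon energy (maximum energy to electron):
E'_min = hc/λ' = 13.1828 keV

Maximum electron kinetic energy:
K_max = E₀ - E'_min = 13.9000 - 13.1828 = 0.7172 keV

(Intermediate values are shown rounded; full precision is carried through to the final answer.)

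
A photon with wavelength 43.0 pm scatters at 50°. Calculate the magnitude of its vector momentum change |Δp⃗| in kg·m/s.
1.2899e-23 kg·m/s

Photon momentum magnitude is p = h/λ.

Initial momentum:
p₀ = h/λ = 6.6261e-34/4.3000e-11 = 1.5409e-23 kg·m/s

After scattering:
λ' = λ + Δλ = 43.0 + 0.8667 = 43.8667 pm
p' = h/λ' = 6.6261e-34/4.3867e-11 = 1.5105e-23 kg·m/s

Momentum is a vector; the scattered photon's direction makes angle θ = 50° with the incident direction. The magnitude of the vector change Δp⃗ = p⃗₀ − p⃗' is found from the law of cosines:
|Δp⃗|² = p₀² + p'² − 2p₀p'cos θ
|Δp⃗|² = (1.5409e-23)² + (1.5105e-23)² − 2·1.5409e-23·1.5105e-23·cos(50°)
|Δp⃗| = 1.2899e-23 kg·m/s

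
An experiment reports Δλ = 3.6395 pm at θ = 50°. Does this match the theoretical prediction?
No, inconsistent

Calculate the expected shift for θ = 50°:

Δλ_expected = λ_C(1 - cos(50°))
Δλ_expected = 2.4263 × (1 - cos(50°))
Δλ_expected = 2.4263 × 0.3572
Δλ_expected = 0.8667 pm

Given shift: 3.6395 pm
Expected shift: 0.8667 pm
Difference: 2.7728 pm

The values do not match. The given shift corresponds to θ ≈ 120.0°, not 50°.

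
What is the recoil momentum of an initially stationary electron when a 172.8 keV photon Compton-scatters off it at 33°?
5.1305e-23 kg·m/s

The electron is initially at rest, so by conservation of momentum:
p⃗_e = p⃗₀ − p⃗'  (incident photon momentum minus scattered photon momentum)

Photon momentum magnitudes (p = h/λ = E/c):
λ₀ = hc/E₀ = 7.1750 pm → p₀ = h/λ₀ = 9.2349e-23 kg·m/s
Δλ = λ_C(1 − cos 33°) = 0.3914 pm
λ' = 7.5664 pm → p' = h/λ' = 8.7572e-23 kg·m/s

The scattered photon makes angle θ = 33° with the incident direction, so by the law of cosines:
|p⃗_e|² = p₀² + p'² − 2p₀p'cos θ
|p⃗_e|² = (9.2349e-23)² + (8.7572e-23)² − 2·9.2349e-23·8.7572e-23·cos(33°)
|p⃗_e| = 5.1305e-23 kg·m/s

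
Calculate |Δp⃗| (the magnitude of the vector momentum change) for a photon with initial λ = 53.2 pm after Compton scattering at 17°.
3.6784e-24 kg·m/s

Photon momentum magnitude is p = h/λ.

Initial momentum:
p₀ = h/λ = 6.6261e-34/5.3200e-11 = 1.2455e-23 kg·m/s

After scattering:
λ' = λ + Δλ = 53.2 + 0.1060 = 53.3060 pm
p' = h/λ' = 6.6261e-34/5.3306e-11 = 1.2430e-23 kg·m/s

Momentum is a vector; the scattered photon's direction makes angle θ = 17° with the incident direction. The magnitude of the vector change Δp⃗ = p⃗₀ − p⃗' is found from the law of cosines:
|Δp⃗|² = p₀² + p'² − 2p₀p'cos θ
|Δp⃗|² = (1.2455e-23)² + (1.2430e-23)² − 2·1.2455e-23·1.2430e-23·cos(17°)
|Δp⃗| = 3.6784e-24 kg·m/s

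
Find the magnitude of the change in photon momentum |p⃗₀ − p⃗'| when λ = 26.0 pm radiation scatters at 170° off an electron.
4.6810e-23 kg·m/s

Photon momentum magnitude is p = h/λ.

Initial momentum:
p₀ = h/λ = 6.6261e-34/2.6000e-11 = 2.5485e-23 kg·m/s

After scattering:
λ' = λ + Δλ = 26.0 + 4.8158 = 30.8158 pm
p' = h/λ' = 6.6261e-34/3.0816e-11 = 2.1502e-23 kg·m/s

Momentum is a vector; the scattered photon's direction makes angle θ = 170° with the incident direction. The magnitude of the vector change Δp⃗ = p⃗₀ − p⃗' is found from the law of cosines:
|Δp⃗|² = p₀² + p'² − 2p₀p'cos θ
|Δp⃗|² = (2.5485e-23)² + (2.1502e-23)² − 2·2.5485e-23·2.1502e-23·cos(170°)
|Δp⃗| = 4.6810e-23 kg·m/s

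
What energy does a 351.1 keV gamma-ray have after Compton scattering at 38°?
306.4623 keV

First convert energy to wavelength:
λ = hc/E, with hc ≈ 1239.842 keV·pm (i.e. 1239.842 eV·nm)

For E = 351.1 keV = 351100 eV:
λ = 1239.842 keV·pm / 351.1 keV
λ = 3.5313 pm

Calculate the Compton shift:
Δλ = λ_C(1 - cos(38°)) = 2.4263 × 0.2120
Δλ = 0.5144 pm

Final wavelength:
λ' = 3.5313 + 0.5144 = 4.0457 pm

Final energy:
E' = hc/λ' = 1239.842 / 4.0457 = 306.4623 keV

(Intermediate values are shown rounded; full precision is carried through to the final answer.)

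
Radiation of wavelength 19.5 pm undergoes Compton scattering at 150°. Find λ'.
24.0276 pm

Using the Compton formula: λ' = λ + λ_C(1 − cos θ)

For θ = 150°, cos θ = -√3/2 (exact) ≈ -0.8660, so:
1 − cos 150° = 1 − (-√3/2) ≈ 1.8660

Δλ = λ_C × 1.8660 = 2.4263 × 1.8660 = 4.5276 pm

λ' = 19.5 + 4.5276 = 24.0276 pm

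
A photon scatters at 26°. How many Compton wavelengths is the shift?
0.1012 λ_C

The Compton shift formula is:
Δλ = λ_C(1 - cos θ)

Dividing both sides by λ_C:
Δλ/λ_C = 1 - cos θ

For θ = 26°:
Δλ/λ_C = 1 - cos(26°)
Δλ/λ_C = 1 - 0.8988
Δλ/λ_C = 0.1012

This means the shift is 0.1012 × λ_C = 0.2456 pm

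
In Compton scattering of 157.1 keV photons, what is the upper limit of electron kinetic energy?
59.8169 keV

Maximum energy transfer occurs at θ = 180° (backscattering).

Initial photon: E₀ = 157.1 keV → λ₀ = 7.8921 pm

Maximum Compton shift (at 180°):
Δλ_max = 2λ_C = 2 × 2.4263 = 4.8526 pm

Final wavelength:
λ' = 7.8921 + 4.8526 = 12.7447 pm

Minimum photon energy (maximum energy to electron):
E'_min = hc/λ' = 97.2831 keV

Maximum electron kinetic energy:
K_max = E₀ - E'_min = 157.1000 - 97.2831 = 59.8169 keV

(Intermediate values are shown rounded; full precision is carried through to the final answer.)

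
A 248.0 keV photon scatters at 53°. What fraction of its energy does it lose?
0.1620 (or 16.20%)

Calculate initial and final photon energies:

Initial: E₀ = 248.0 keV → λ₀ = 4.9994 pm
Compton shift: Δλ = 0.9661 pm
Final wavelength: λ' = 5.9655 pm
Final energy: E' = 207.8360 keV

Fractional energy loss:
(E₀ - E')/E₀ = (248.0000 - 207.8360)/248.0000
= 40.1640/248.0000
= 0.1620
= 16.20%

(Intermediate values are shown rounded; full precision is carried through to the final answer.)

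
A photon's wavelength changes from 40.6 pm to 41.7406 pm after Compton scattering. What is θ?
58.00°

First find the wavelength shift:
Δλ = λ' - λ = 41.7406 - 40.6 = 1.1406 pm

Using Δλ = λ_C(1 - cos θ), with λ_C = h/(m_e·c) ≈ 2.42631024 pm:
cos θ = 1 - Δλ/λ_C
cos θ = 1 - 1.1406/2.42631024
cos θ = 0.529903

θ = arccos(0.529903)
θ = 58.00°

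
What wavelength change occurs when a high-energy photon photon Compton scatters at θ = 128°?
3.9201 pm

Using the Compton scattering formula:
Δλ = λ_C(1 - cos θ)

where λ_C = h/(m_e·c) ≈ 2.4263 pm is the Compton wavelength of an electron.

For θ = 128°:
cos(128°) = -0.6157
1 - cos(128°) = 1.6157

Δλ = 2.4263 × 1.6157
Δλ = 3.9201 pm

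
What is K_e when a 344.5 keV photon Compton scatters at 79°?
121.5994 keV

By energy conservation: K_e = E_initial - E_final

First find the scattered photon energy:
Initial wavelength: λ = hc/E = 3.5990 pm
Compton shift: Δλ = λ_C(1 - cos(79°)) = 1.9633 pm
Final wavelength: λ' = 3.5990 + 1.9633 = 5.5623 pm
Final photon energy: E' = hc/λ' = 222.9006 keV

Electron kinetic energy:
K_e = E - E' = 344.5000 - 222.9006 = 121.5994 keV

(Intermediate values are shown rounded; full precision is carried through to the final answer.)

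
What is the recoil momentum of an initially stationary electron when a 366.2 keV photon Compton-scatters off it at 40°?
1.2704e-22 kg·m/s

The electron is initially at rest, so by conservation of momentum:
p⃗_e = p⃗₀ − p⃗'  (incident photon momentum minus scattered photon momentum)

Photon momentum magnitudes (p = h/λ = E/c):
λ₀ = hc/E₀ = 3.3857 pm → p₀ = h/λ₀ = 1.9571e-22 kg·m/s
Δλ = λ_C(1 − cos 40°) = 0.5676 pm
λ' = 3.9533 pm → p' = h/λ' = 1.6761e-22 kg·m/s

The scattered photon makes angle θ = 40° with the incident direction, so by the law of cosines:
|p⃗_e|² = p₀² + p'² − 2p₀p'cos θ
|p⃗_e|² = (1.9571e-22)² + (1.6761e-22)² − 2·1.9571e-22·1.6761e-22·cos(40°)
|p⃗_e| = 1.2704e-22 kg·m/s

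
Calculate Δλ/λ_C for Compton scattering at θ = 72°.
0.6910 λ_C

The Compton shift formula is:
Δλ = λ_C(1 - cos θ)

Dividing both sides by λ_C:
Δλ/λ_C = 1 - cos θ

For θ = 72°:
Δλ/λ_C = 1 - cos(72°)
Δλ/λ_C = 1 - 0.3090
Δλ/λ_C = 0.6910

This means the shift is 0.6910 × λ_C = 1.6765 pm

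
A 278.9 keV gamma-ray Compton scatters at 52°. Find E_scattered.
230.5398 keV

First convert energy to wavelength:
λ = hc/E, with hc ≈ 1239.842 keV·pm (i.e. 1239.842 eV·nm)

For E = 278.9 keV = 278900 eV:
λ = 1239.842 keV·pm / 278.9 keV
λ = 4.4455 pm

Calculate the Compton shift:
Δλ = λ_C(1 - cos(52°)) = 2.4263 × 0.3843
Δλ = 0.9325 pm

Final wavelength:
λ' = 4.4455 + 0.9325 = 5.3780 pm

Final energy:
E' = hc/λ' = 1239.842 / 5.3780 = 230.5398 keV

(Intermediate values are shown rounded; full precision is carried through to the final answer.)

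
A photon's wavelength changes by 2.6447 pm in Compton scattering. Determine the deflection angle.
95.16°

From the Compton formula Δλ = λ_C(1 - cos θ), we can solve for θ:

cos θ = 1 - Δλ/λ_C

Given:
- Δλ = 2.6447 pm
- λ_C = h/(m_e·c) ≈ 2.42631024 pm

cos θ = 1 - 2.6447/2.42631024
cos θ = 1 - 1.090009
cos θ = -0.090009

θ = arccos(-0.090009)
θ = 95.16°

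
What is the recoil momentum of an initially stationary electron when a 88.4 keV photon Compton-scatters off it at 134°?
7.7230e-23 kg·m/s

The electron is initially at rest, so by conservation of momentum:
p⃗_e = p⃗₀ − p⃗'  (incident photon momentum minus scattered photon momentum)

Photon momentum magnitudes (p = h/λ = E/c):
λ₀ = hc/E₀ = 14.0254 pm → p₀ = h/λ₀ = 4.7243e-23 kg·m/s
Δλ = λ_C(1 − cos 134°) = 4.1118 pm
λ' = 18.1371 pm → p' = h/λ' = 3.6533e-23 kg·m/s

The scattered photon makes angle θ = 134° with the incident direction, so by the law of cosines:
|p⃗_e|² = p₀² + p'² − 2p₀p'cos θ
|p⃗_e|² = (4.7243e-23)² + (3.6533e-23)² − 2·4.7243e-23·3.6533e-23·cos(134°)
|p⃗_e| = 7.7230e-23 kg·m/s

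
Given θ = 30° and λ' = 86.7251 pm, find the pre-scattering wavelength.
86.4000 pm

From λ' = λ + Δλ, we have λ = λ' - Δλ

First calculate the Compton shift:
Δλ = λ_C(1 - cos θ)
Δλ = 2.4263 × (1 - cos(30°))
Δλ = 2.4263 × 0.1340
Δλ = 0.3251 pm

Initial wavelength:
λ = λ' - Δλ
λ = 86.7251 - 0.3251
λ = 86.4000 pm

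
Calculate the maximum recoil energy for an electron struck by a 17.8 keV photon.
1.1593 keV

Maximum energy transfer occurs at θ = 180° (backscattering).

Initial photon: E₀ = 17.8 keV → λ₀ = 69.6540 pm

Maximum Compton shift (at 180°):
Δλ_max = 2λ_C = 2 × 2.4263 = 4.8526 pm

Final wavelength:
λ' = 69.6540 + 4.8526 = 74.5067 pm

Minimum photon energy (maximum energy to electron):
E'_min = hc/λ' = 16.6407 keV

Maximum electron kinetic energy:
K_max = E₀ - E'_min = 17.8000 - 16.6407 = 1.1593 keV

(Intermediate values are shown rounded; full precision is carried through to the final answer.)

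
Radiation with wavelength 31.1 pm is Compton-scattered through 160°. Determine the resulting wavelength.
35.8063 pm

Using the Compton scattering formula:
λ' = λ + Δλ = λ + λ_C(1 - cos θ)

Given:
- Initial wavelength λ = 31.1 pm
- Scattering angle θ = 160°
- Compton wavelength λ_C ≈ 2.4263 pm

Calculate the shift:
Δλ = 2.4263 × (1 - cos(160°))
Δλ = 2.4263 × 1.9397
Δλ = 4.7063 pm

Final wavelength:
λ' = 31.1 + 4.7063 = 35.8063 pm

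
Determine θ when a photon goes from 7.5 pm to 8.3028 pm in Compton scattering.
48.00°

First find the wavelength shift:
Δλ = λ' - λ = 8.3028 - 7.5 = 0.8028 pm

Using Δλ = λ_C(1 - cos θ), with λ_C = h/(m_e·c) ≈ 2.42631024 pm:
cos θ = 1 - Δλ/λ_C
cos θ = 1 - 0.8028/2.42631024
cos θ = 0.669127

θ = arccos(0.669127)
θ = 48.00°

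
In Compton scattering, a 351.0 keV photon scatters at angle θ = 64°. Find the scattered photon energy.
253.2875 keV

First convert energy to wavelength:
λ = hc/E, with hc ≈ 1239.842 keV·pm (i.e. 1239.842 eV·nm)

For E = 351.0 keV = 351000 eV:
λ = 1239.842 keV·pm / 351.0 keV
λ = 3.5323 pm

Calculate the Compton shift:
Δλ = λ_C(1 - cos(64°)) = 2.4263 × 0.5616
Δλ = 1.3627 pm

Final wavelength:
λ' = 3.5323 + 1.3627 = 4.8950 pm

Final energy:
E' = hc/λ' = 1239.842 / 4.8950 = 253.2875 keV

(Intermediate values are shown rounded; full precision is carried through to the final answer.)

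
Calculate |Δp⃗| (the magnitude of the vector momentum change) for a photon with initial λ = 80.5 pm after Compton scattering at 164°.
1.5847e-23 kg·m/s

Photon momentum magnitude is p = h/λ.

Initial momentum:
p₀ = h/λ = 6.6261e-34/8.0500e-11 = 8.2311e-24 kg·m/s

After scattering:
λ' = λ + Δλ = 80.5 + 4.7586 = 85.2586 pm
p' = h/λ' = 6.6261e-34/8.5259e-11 = 7.7717e-24 kg·m/s

Momentum is a vector; the scattered photon's direction makes angle θ = 164° with the incident direction. The magnitude of the vector change Δp⃗ = p⃗₀ − p⃗' is found from the law of cosines:
|Δp⃗|² = p₀² + p'² − 2p₀p'cos θ
|Δp⃗|² = (8.2311e-24)² + (7.7717e-24)² − 2·8.2311e-24·7.7717e-24·cos(164°)
|Δp⃗| = 1.5847e-23 kg·m/s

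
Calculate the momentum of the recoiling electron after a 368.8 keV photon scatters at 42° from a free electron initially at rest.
1.3336e-22 kg·m/s

The electron is initially at rest, so by conservation of momentum:
p⃗_e = p⃗₀ − p⃗'  (incident photon momentum minus scattered photon momentum)

Photon momentum magnitudes (p = h/λ = E/c):
λ₀ = hc/E₀ = 3.3618 pm → p₀ = h/λ₀ = 1.9710e-22 kg·m/s
Δλ = λ_C(1 − cos 42°) = 0.6232 pm
λ' = 3.9850 pm → p' = h/λ' = 1.6627e-22 kg·m/s

The scattered photon makes angle θ = 42° with the incident direction, so by the law of cosines:
|p⃗_e|² = p₀² + p'² − 2p₀p'cos θ
|p⃗_e|² = (1.9710e-22)² + (1.6627e-22)² − 2·1.9710e-22·1.6627e-22·cos(42°)
|p⃗_e| = 1.3336e-22 kg·m/s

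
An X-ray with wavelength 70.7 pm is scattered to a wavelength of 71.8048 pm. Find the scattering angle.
57.00°

First find the wavelength shift:
Δλ = λ' - λ = 71.8048 - 70.7 = 1.1048 pm

Using Δλ = λ_C(1 - cos θ), with λ_C = h/(m_e·c) ≈ 2.42631024 pm:
cos θ = 1 - Δλ/λ_C
cos θ = 1 - 1.1048/2.42631024
cos θ = 0.544658

θ = arccos(0.544658)
θ = 57.00°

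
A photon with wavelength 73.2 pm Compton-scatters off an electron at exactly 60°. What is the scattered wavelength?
74.4132 pm

Using the Compton formula: λ' = λ + λ_C(1 − cos θ)

For θ = 60°, cos θ = 1/2 (exact) = 0.5000, so:
1 − cos 60° = 1 − (1/2) = 0.5000

Δλ = λ_C × 0.5000 = 2.4263 × 0.5000 = 1.2132 pm

λ' = 73.2 + 1.2132 = 74.4132 pm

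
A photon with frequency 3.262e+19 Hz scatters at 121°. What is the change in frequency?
9.320e+18 Hz (decrease)

Convert frequency to wavelength (c = 299792458 m/s):
λ₀ = c/f₀ = 299792458/3.262e+19 = 9.1904494e-12 m = 9.1904 pm

Calculate Compton shift:
Δλ = λ_C(1 - cos(121°)) = 3.6760 pm

Final wavelength:
λ' = λ₀ + Δλ = 9.1904 + 3.6760 = 12.8664 pm

Final frequency:
f' = c/λ' = 299792458/1.2866402e-11 = 2.3300412e+19 Hz

Frequency shift (decrease):
Δf = f₀ - f' = 3.262e+19 - 2.3300412e+19 = 9.320e+18 Hz

(Intermediate values are shown rounded; full precision is carried through to the final answer.)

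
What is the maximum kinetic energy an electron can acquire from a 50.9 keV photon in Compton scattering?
8.4557 keV

Maximum energy transfer occurs at θ = 180° (backscattering).

Initial photon: E₀ = 50.9 keV → λ₀ = 24.3584 pm

Maximum Compton shift (at 180°):
Δλ_max = 2λ_C = 2 × 2.4263 = 4.8526 pm

Final wavelength:
λ' = 24.3584 + 4.8526 = 29.2110 pm

Minimum photon energy (maximum energy to electron):
E'_min = hc/λ' = 42.4443 keV

Maximum electron kinetic energy:
K_max = E₀ - E'_min = 50.9000 - 42.4443 = 8.4557 keV

(Intermediate values are shown rounded; full precision is carried through to the final answer.)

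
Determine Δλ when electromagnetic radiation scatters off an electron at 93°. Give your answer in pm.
2.5533 pm

Using the Compton scattering formula:
Δλ = λ_C(1 - cos θ)

where λ_C = h/(m_e·c) ≈ 2.4263 pm is the Compton wavelength of an electron.

For θ = 93°:
cos(93°) = -0.0523
1 - cos(93°) = 1.0523

Δλ = 2.4263 × 1.0523
Δλ = 2.5533 pm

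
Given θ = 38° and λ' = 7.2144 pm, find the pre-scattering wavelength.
6.7000 pm

From λ' = λ + Δλ, we have λ = λ' - Δλ

First calculate the Compton shift:
Δλ = λ_C(1 - cos θ)
Δλ = 2.4263 × (1 - cos(38°))
Δλ = 2.4263 × 0.2120
Δλ = 0.5144 pm

Initial wavelength:
λ = λ' - Δλ
λ = 7.2144 - 0.5144
λ = 6.7000 pm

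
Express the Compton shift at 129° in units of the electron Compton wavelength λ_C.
1.6293 λ_C

The Compton shift formula is:
Δλ = λ_C(1 - cos θ)

Dividing both sides by λ_C:
Δλ/λ_C = 1 - cos θ

For θ = 129°:
Δλ/λ_C = 1 - cos(129°)
Δλ/λ_C = 1 - -0.6293
Δλ/λ_C = 1.6293

This means the shift is 1.6293 × λ_C = 3.9532 pm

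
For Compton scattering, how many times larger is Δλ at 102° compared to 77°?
102° produces the larger shift by a factor of 1.558

Calculate both shifts using Δλ = λ_C(1 - cos θ):

For θ₁ = 77°:
Δλ₁ = 2.4263 × (1 - cos(77°))
Δλ₁ = 2.4263 × 0.7750
Δλ₁ = 1.8805 pm

For θ₂ = 102°:
Δλ₂ = 2.4263 × (1 - cos(102°))
Δλ₂ = 2.4263 × 1.2079
Δλ₂ = 2.9308 pm

The 102° angle produces the larger shift.
Ratio: 2.9308/1.8805 = 1.558

(Intermediate values are shown rounded; full precision is carried through to the final answer.)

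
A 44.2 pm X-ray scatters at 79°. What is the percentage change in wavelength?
4.4420%

Calculate the Compton shift:
Δλ = λ_C(1 - cos(79°))
Δλ = 2.4263 × (1 - cos(79°))
Δλ = 2.4263 × 0.8092
Δλ = 1.9633 pm

Percentage change:
(Δλ/λ₀) × 100 = (1.9633/44.2) × 100
= 4.4420%

(Intermediate values are shown rounded; full precision is carried through to the final answer.)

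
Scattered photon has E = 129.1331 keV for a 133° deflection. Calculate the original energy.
224.6000 keV

Convert final energy to wavelength (hc ≈ 1239.842 keV·pm):
λ' = hc/E' = 1239.842 / 129.1331 = 9.6013 pm

Calculate the Compton shift:
Δλ = λ_C(1 - cos(133°))
Δλ = 2.4263 × (1 - cos(133°))
Δλ = 4.0810 pm

Initial wavelength:
λ = λ' - Δλ = 9.6013 - 4.0810 = 5.5202 pm

Initial energy:
E = hc/λ = 1239.842 / 5.5202 = 224.6000 keV

(Intermediate values are shown rounded; full precision is carried through to the final answer.)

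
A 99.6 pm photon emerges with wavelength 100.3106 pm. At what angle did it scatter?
45.00°

First find the wavelength shift:
Δλ = λ' - λ = 100.3106 - 99.6 = 0.7106 pm

Using Δλ = λ_C(1 - cos θ), with λ_C = h/(m_e·c) ≈ 2.42631024 pm:
cos θ = 1 - Δλ/λ_C
cos θ = 1 - 0.7106/2.42631024
cos θ = 0.707127

θ = arccos(0.707127)
θ = 45.00°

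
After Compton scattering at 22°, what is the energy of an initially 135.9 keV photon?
133.3182 keV

First convert energy to wavelength:
λ = hc/E, with hc ≈ 1239.842 keV·pm (i.e. 1239.842 eV·nm)

For E = 135.9 keV = 135900 eV:
λ = 1239.842 keV·pm / 135.9 keV
λ = 9.1232 pm

Calculate the Compton shift:
Δλ = λ_C(1 - cos(22°)) = 2.4263 × 0.0728
Δλ = 0.1767 pm

Final wavelength:
λ' = 9.1232 + 0.1767 = 9.2999 pm

Final energy:
E' = hc/λ' = 1239.842 / 9.2999 = 133.3182 keV

(Intermediate values are shown rounded; full precision is carried through to the final answer.)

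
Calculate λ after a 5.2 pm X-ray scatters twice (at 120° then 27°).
9.1039 pm

Apply Compton shift twice:

First scattering at θ₁ = 120°:
Δλ₁ = λ_C(1 - cos(120°))
Δλ₁ = 2.4263 × 1.5000
Δλ₁ = 3.6395 pm

After first scattering:
λ₁ = 5.2 + 3.6395 = 8.8395 pm

Second scattering at θ₂ = 27°:
Δλ₂ = λ_C(1 - cos(27°))
Δλ₂ = 2.4263 × 0.1090
Δλ₂ = 0.2645 pm

Final wavelength:
λ₂ = 8.8395 + 0.2645 = 9.1039 pm

Total shift: Δλ_total = 3.6395 + 0.2645 = 3.9039 pm

(Intermediate values are shown rounded; full precision is carried through to the final answer.)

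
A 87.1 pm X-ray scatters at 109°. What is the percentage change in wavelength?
3.6926%

Calculate the Compton shift:
Δλ = λ_C(1 - cos(109°))
Δλ = 2.4263 × (1 - cos(109°))
Δλ = 2.4263 × 1.3256
Δλ = 3.2162 pm

Percentage change:
(Δλ/λ₀) × 100 = (3.2162/87.1) × 100
= 3.6926%

(Intermediate values are shown rounded; full precision is carried through to the final answer.)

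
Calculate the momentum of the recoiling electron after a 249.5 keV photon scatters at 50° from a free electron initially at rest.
1.0587e-22 kg·m/s

The electron is initially at rest, so by conservation of momentum:
p⃗_e = p⃗₀ − p⃗'  (incident photon momentum minus scattered photon momentum)

Photon momentum magnitudes (p = h/λ = E/c):
λ₀ = hc/E₀ = 4.9693 pm → p₀ = h/λ₀ = 1.3334e-22 kg·m/s
Δλ = λ_C(1 − cos 50°) = 0.8667 pm
λ' = 5.8360 pm → p' = h/λ' = 1.1354e-22 kg·m/s

The scattered photon makes angle θ = 50° with the incident direction, so by the law of cosines:
|p⃗_e|² = p₀² + p'² − 2p₀p'cos θ
|p⃗_e|² = (1.3334e-22)² + (1.1354e-22)² − 2·1.3334e-22·1.1354e-22·cos(50°)
|p⃗_e| = 1.0587e-22 kg·m/s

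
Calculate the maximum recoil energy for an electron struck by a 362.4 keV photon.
212.5487 keV

Maximum energy transfer occurs at θ = 180° (backscattering).

Initial photon: E₀ = 362.4 keV → λ₀ = 3.4212 pm

Maximum Compton shift (at 180°):
Δλ_max = 2λ_C = 2 × 2.4263 = 4.8526 pm

Final wavelength:
λ' = 3.4212 + 4.8526 = 8.2738 pm

Minimum photon energy (maximum energy to electron):
E'_min = hc/λ' = 149.8513 keV

Maximum electron kinetic energy:
K_max = E₀ - E'_min = 362.4000 - 149.8513 = 212.5487 keV

(Intermediate values are shown rounded; full precision is carried through to the final answer.)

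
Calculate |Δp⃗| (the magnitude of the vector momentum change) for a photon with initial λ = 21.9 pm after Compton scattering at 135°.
5.1493e-23 kg·m/s

Photon momentum magnitude is p = h/λ.

Initial momentum:
p₀ = h/λ = 6.6261e-34/2.1900e-11 = 3.0256e-23 kg·m/s

After scattering:
λ' = λ + Δλ = 21.9 + 4.1420 = 26.0420 pm
p' = h/λ' = 6.6261e-34/2.6042e-11 = 2.5444e-23 kg·m/s

Momentum is a vector; the scattered photon's direction makes angle θ = 135° with the incident direction. The magnitude of the vector change Δp⃗ = p⃗₀ − p⃗' is found from the law of cosines:
|Δp⃗|² = p₀² + p'² − 2p₀p'cos θ
|Δp⃗|² = (3.0256e-23)² + (2.5444e-23)² − 2·3.0256e-23·2.5444e-23·cos(135°)
|Δp⃗| = 5.1493e-23 kg·m/s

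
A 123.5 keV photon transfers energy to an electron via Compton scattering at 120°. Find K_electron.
32.8595 keV

By energy conservation: K_e = E_initial - E_final

First find the scattered photon energy:
Initial wavelength: λ = hc/E = 10.0392 pm
Compton shift: Δλ = λ_C(1 - cos(120°)) = 3.6395 pm
Final wavelength: λ' = 10.0392 + 3.6395 = 13.6787 pm
Final photon energy: E' = hc/λ' = 90.6405 keV

Electron kinetic energy:
K_e = E - E' = 123.5000 - 90.6405 = 32.8595 keV

(Intermediate values are shown rounded; full precision is carried through to the final answer.)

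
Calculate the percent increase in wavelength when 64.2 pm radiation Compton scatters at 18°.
0.1850%

Calculate the Compton shift:
Δλ = λ_C(1 - cos(18°))
Δλ = 2.4263 × (1 - cos(18°))
Δλ = 2.4263 × 0.0489
Δλ = 0.1188 pm

Percentage change:
(Δλ/λ₀) × 100 = (0.1188/64.2) × 100
= 0.1850%

(Intermediate values are shown rounded; full precision is carried through to the final answer.)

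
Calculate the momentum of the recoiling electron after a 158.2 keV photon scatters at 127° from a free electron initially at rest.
1.2686e-22 kg·m/s

The electron is initially at rest, so by conservation of momentum:
p⃗_e = p⃗₀ − p⃗'  (incident photon momentum minus scattered photon momentum)

Photon momentum magnitudes (p = h/λ = E/c):
λ₀ = hc/E₀ = 7.8372 pm → p₀ = h/λ₀ = 8.4547e-23 kg·m/s
Δλ = λ_C(1 − cos 127°) = 3.8865 pm
λ' = 11.7237 pm → p' = h/λ' = 5.6519e-23 kg·m/s

The scattered photon makes angle θ = 127° with the incident direction, so by the law of cosines:
|p⃗_e|² = p₀² + p'² − 2p₀p'cos θ
|p⃗_e|² = (8.4547e-23)² + (5.6519e-23)² − 2·8.4547e-23·5.6519e-23·cos(127°)
|p⃗_e| = 1.2686e-22 kg·m/s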